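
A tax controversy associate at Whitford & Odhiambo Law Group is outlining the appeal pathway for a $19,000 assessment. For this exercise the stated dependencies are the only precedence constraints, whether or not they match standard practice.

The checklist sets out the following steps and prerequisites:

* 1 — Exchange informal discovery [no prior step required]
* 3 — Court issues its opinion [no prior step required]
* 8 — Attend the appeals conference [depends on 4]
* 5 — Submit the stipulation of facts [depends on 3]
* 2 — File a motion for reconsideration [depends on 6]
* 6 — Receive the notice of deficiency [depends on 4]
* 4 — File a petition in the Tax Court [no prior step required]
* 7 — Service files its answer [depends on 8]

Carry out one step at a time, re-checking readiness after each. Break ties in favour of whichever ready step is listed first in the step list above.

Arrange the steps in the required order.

1, 3, 5, 4, 8, 6, 2, 7

Nothing is required for 1, 3 and 4. 1 is listed earlier → 1 first.
3 and 4 are both available; 3 is listed earlier → 3.
Ready: 5 and 4. 5 is listed earlier → 5.
Next only 4 has its prerequisites met → 4.
Now 8 and 6 have their prerequisites met. 8 is listed earlier, so 8 next.
6 and 7 are both available; 6 is listed earlier → 6.
2 now also ready, so the ready set is {2, 7}; 2 is listed earlier → 2.
That leaves 7 as the only ready step → 7.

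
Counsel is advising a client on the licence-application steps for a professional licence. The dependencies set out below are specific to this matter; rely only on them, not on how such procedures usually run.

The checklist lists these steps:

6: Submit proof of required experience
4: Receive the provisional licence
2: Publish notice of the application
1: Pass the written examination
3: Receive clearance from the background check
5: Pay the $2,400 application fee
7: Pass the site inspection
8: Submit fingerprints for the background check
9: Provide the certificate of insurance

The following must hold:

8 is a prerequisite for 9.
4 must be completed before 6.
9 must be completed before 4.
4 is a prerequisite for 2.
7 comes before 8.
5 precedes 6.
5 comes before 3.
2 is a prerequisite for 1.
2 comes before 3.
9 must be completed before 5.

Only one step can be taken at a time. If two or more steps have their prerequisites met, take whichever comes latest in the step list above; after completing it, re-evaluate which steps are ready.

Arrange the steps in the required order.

7 → 8 → 9 → 5 → 4 → 2 → 3 → 1 → 6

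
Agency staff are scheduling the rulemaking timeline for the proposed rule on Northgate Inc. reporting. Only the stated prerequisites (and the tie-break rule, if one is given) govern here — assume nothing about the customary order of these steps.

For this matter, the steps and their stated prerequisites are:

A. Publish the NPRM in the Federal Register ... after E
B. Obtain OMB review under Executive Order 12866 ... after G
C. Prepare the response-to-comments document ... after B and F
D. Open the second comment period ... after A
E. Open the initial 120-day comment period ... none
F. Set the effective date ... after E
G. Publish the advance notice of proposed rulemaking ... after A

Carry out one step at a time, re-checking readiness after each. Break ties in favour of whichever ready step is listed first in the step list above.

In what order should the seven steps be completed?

E, A, D, F, G, B, C

E has no prerequisites → E first.
A and F are both available; A is listed earlier → A.
D and G now also ready, so the ready set is {D, F, G}; D is listed earlier → D.
Ready: F and G. F is listed earlier → F.
G needed A, now all done → G.
Next only B has its prerequisites met → B.
C is the only step now ready → C.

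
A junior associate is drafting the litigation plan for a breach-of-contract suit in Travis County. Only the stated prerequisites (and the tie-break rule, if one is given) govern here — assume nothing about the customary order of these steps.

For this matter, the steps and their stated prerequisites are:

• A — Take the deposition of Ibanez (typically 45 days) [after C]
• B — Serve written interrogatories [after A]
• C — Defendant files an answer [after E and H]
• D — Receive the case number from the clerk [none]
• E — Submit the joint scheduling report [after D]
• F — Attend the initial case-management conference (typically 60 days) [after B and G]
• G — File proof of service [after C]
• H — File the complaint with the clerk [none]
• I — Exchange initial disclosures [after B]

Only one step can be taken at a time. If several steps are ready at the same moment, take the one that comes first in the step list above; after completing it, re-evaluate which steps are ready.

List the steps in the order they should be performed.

D and H have no prerequisites; D is listed earlier, so D is first.
E now also ready, so the ready set is {E, H}; E is listed earlier → E.
H is the only step now ready → H.
C needed E and H, now all done → C.
A and G are both available; A is listed earlier → A.
Ready: B and G. B is listed earlier → B.
Now G and I have their prerequisites met. G is listed earlier, so G next.
F now also ready, so the ready set is {F, I}; F is listed earlier → F.
That leaves I as the only ready step → I.

D → E → H → C → A → B → G → F → I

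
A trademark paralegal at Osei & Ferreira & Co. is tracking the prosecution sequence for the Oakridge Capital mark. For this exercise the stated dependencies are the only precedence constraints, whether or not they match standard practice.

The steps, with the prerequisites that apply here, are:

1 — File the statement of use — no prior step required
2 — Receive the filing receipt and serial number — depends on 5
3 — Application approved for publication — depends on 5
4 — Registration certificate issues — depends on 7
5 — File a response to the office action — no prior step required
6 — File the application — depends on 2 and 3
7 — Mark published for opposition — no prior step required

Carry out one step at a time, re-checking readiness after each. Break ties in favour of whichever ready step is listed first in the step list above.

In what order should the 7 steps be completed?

1 5 2 3 6 7 4

1, 5 and 7 have no prerequisites; 1 is listed earlier, so 1 is first.
Now 5 and 7 have their prerequisites met. 5 is listed earlier, so 5 next.
Now 2, 3 and 7 have their prerequisites met. 2 is listed earlier, so 2 next.
Now 3 and 7 have their prerequisites met. 3 is listed earlier, so 3 next.
6 now also ready, so the ready set is {6, 7}; 6 is listed earlier → 6.
That leaves 7 as the only ready step → 7.
4 needed 7, now all done → 4.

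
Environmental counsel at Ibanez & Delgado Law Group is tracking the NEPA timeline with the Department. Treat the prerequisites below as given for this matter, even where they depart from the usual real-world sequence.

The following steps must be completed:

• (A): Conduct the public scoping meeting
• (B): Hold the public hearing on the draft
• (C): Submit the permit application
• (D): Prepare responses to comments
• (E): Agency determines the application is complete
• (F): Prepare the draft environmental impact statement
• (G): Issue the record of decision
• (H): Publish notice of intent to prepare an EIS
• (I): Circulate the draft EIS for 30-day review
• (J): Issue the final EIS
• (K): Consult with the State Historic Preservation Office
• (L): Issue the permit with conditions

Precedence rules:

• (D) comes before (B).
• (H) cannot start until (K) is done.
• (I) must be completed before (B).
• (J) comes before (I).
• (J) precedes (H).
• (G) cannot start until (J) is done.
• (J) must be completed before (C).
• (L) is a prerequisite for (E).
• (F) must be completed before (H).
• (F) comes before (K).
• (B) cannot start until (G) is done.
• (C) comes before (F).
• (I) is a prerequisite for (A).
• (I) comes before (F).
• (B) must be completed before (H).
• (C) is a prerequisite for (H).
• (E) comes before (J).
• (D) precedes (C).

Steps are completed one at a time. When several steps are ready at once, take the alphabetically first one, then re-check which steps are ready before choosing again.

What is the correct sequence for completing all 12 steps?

Nothing is required for (D) and (L). (D) has the earlier label → (D) first.
That leaves (L) as the only ready step → (L).
(E) needed (L), now all done → (E).
Next only (J) has its prerequisites met → (J).
Now (C), (G) and (I) have their prerequisites met. (C) has the earlier label, so (C) next.
Ready: (G) and (I). (G) has the earlier label → (G).
(I) needed (J), now all done → (I).
Ready: (A), (B) and (F). (A) has the earlier label → (A).
(B) and (F) are both available; (B) has the earlier label → (B).
Next only (F) has its prerequisites met → (F).
That leaves (K) as the only ready step → (K).
That leaves (H) as the only ready step → (H).

(D), (L), (E), (J), (C), (G), (I), (A), (B), (F), (K), (H)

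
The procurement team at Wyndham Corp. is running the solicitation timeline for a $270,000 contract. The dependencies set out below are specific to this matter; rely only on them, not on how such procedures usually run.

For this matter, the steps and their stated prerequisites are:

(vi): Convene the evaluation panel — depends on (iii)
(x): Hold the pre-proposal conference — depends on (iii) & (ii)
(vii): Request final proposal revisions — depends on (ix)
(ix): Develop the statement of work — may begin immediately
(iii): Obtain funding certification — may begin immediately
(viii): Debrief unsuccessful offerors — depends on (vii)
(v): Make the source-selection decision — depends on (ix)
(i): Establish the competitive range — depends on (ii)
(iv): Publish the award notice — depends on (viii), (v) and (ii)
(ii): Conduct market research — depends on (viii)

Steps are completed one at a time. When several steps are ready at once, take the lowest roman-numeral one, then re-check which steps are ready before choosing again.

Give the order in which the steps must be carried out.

(iii), (vi), (ix), (v), (vii), (viii), (ii), (i), (iv), (x)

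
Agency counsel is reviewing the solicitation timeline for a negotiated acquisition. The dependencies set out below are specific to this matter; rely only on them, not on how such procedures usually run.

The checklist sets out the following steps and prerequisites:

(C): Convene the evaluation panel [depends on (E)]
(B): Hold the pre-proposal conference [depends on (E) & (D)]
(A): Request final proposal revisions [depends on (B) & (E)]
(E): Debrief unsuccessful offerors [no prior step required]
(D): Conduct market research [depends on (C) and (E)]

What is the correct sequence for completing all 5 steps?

(E) is the only step with nothing outstanding, so it goes first.
(C) is the only step now ready → (C).
That leaves (D) as the only ready step → (D).
(B) needed (E) and (D), now all done → (B).
(A) needed (B) and (E), now all done → (A).

(E) → (C) → (D) → (B) → (A)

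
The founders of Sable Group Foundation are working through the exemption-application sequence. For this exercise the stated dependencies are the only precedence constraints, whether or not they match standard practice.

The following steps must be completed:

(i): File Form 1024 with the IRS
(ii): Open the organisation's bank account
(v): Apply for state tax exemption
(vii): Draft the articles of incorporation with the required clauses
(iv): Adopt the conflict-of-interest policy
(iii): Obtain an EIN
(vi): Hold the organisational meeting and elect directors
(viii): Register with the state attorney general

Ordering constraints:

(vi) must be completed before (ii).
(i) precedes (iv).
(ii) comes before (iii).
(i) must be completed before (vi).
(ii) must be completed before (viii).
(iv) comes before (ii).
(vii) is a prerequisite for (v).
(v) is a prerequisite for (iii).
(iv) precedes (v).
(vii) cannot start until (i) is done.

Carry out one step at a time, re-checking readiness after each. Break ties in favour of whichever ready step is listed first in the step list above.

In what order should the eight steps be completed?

Only (i) has no prerequisites, so it is first.
Now (vii), (iv) and (vi) have their prerequisites met. (vii) is listed earlier, so (vii) next.
Now (iv) and (vi) have their prerequisites met. (iv) is listed earlier, so (iv) next.
(v) now also ready, so the ready set is {(v), (vi)}; (v) is listed earlier → (v).
Next only (vi) has its prerequisites met → (vi).
(ii) needed (iv) and (vi), now all done → (ii).
Now (iii) and (viii) have their prerequisites met. (iii) is listed earlier, so (iii) next.
Next only (viii) has its prerequisites met → (viii).

(i) → (vii) → (iv) → (v) → (vi) → (ii) → (iii) → (viii)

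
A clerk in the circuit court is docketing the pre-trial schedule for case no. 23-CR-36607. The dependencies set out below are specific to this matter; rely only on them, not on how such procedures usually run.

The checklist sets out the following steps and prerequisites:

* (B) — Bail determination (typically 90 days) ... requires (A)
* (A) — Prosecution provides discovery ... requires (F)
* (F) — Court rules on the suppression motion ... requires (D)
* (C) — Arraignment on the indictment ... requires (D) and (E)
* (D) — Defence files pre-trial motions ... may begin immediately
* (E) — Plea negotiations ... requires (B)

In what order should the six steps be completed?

(D) is the only step with nothing outstanding, so it goes first.
Next only (F) has its prerequisites met → (F).
(A) is the only step now ready → (A).
That leaves (B) as the only ready step → (B).
(E) is the only step now ready → (E).
Next only (C) has its prerequisites met → (C).

(D), (F), (A), (B), (E), (C)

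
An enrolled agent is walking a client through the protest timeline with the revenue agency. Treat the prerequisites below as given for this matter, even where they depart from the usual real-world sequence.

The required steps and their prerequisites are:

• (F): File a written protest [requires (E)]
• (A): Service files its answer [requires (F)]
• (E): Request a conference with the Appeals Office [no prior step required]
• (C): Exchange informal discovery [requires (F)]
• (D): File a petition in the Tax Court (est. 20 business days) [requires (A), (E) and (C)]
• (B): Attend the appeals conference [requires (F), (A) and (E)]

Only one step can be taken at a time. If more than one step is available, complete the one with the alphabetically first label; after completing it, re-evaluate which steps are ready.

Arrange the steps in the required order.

(E) (F) (A) (B) (C) (D)

(E) is the only step with nothing outstanding, so it goes first.
(F) is the only step now ready → (F).
(A) and (C) are both available; (A) has the earlier label → (A).
Ready: (B) and (C). (B) has the earlier label → (B).
(C) needed (F), now all done → (C).
(D) needed (A), (C) and (E), now all done → (D).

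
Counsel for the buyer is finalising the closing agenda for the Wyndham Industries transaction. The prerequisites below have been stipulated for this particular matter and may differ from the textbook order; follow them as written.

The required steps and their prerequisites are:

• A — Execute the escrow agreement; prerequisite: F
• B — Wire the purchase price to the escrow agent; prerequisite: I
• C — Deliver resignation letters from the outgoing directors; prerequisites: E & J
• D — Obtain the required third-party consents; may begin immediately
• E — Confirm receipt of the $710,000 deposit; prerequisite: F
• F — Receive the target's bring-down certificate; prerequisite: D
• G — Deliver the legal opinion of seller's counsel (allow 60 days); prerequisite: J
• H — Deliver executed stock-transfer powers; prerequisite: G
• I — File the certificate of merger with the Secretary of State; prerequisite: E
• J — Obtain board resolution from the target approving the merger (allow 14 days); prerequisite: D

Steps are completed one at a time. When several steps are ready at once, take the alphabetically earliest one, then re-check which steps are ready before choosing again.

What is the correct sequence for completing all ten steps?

D, F, A, E, I, B, J, C, G, H

D is the only step with nothing outstanding, so it goes first.
Ready: F and J. F has the earlier label → F.
Ready: A, E and J. A has the earlier label → A.
E and J are both available; E has the earlier label → E.
I and J are both available; I has the earlier label → I.
B now also ready, so the ready set is {B, J}; B has the earlier label → B.
That leaves J as the only ready step → J.
C and G are both available; C has the earlier label → C.
G needed J, now all done → G.
Next only H has its prerequisites met → H.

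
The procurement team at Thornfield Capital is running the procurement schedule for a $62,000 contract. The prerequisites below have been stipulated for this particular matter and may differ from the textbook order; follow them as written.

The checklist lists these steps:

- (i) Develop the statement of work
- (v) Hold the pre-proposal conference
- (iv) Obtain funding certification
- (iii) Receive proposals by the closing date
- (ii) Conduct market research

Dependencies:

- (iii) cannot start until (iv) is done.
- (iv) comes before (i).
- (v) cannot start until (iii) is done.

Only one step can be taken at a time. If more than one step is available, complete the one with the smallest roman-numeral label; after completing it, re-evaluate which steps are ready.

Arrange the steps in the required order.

(ii) and (iv) have no prerequisites; (ii) has the earlier label, so (ii) is first.
That leaves (iv) as the only ready step → (iv).
Now (i) and (iii) have their prerequisites met. (i) has the earlier label, so (i) next.
(iii) needed (iv), now all done → (iii).
(v) is the only step now ready → (v).

(ii) → (iv) → (i) → (iii) → (v)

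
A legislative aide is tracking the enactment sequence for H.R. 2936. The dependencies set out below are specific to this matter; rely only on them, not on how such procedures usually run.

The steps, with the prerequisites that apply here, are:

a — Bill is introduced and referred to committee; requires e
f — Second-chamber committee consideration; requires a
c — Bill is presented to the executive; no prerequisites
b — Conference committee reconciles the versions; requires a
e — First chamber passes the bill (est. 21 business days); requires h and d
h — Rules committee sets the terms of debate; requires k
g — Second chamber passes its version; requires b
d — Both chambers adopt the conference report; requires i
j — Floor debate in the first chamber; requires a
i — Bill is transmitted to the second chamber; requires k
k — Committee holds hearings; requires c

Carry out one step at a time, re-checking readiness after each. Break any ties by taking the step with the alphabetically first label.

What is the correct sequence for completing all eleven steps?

c has no prerequisites → c first.
Next only k has its prerequisites met → k.
Now h and i have their prerequisites met. h has the earlier label, so h next.
i needed k, now all done → i.
d is the only step now ready → d.
e is the only step now ready → e.
That leaves a as the only ready step → a.
Now b, f and j have their prerequisites met. b has the earlier label, so b next.
f, g and j are all available; f has the earlier label → f.
Now g and j have their prerequisites met. g has the earlier label, so g next.
j needed a, now all done → j.

c → k → h → i → d → e → a → b → f → g → j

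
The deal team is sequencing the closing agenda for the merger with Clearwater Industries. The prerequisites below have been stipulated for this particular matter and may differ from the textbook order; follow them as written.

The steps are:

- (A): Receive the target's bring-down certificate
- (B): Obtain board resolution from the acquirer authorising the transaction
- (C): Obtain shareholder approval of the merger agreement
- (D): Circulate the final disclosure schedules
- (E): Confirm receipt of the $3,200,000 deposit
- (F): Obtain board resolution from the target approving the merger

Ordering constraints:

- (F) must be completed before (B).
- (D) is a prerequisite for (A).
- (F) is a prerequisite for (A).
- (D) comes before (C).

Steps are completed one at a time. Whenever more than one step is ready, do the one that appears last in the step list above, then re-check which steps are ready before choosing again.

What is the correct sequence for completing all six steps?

Nothing is required for (F), (E) and (D). (F) is listed later → (F) first.
(B) now also ready, so the ready set is {(E), (D), (B)}; (E) is listed later → (E).
Ready: (D) and (B). (D) is listed later → (D).
Ready: (C), (B) and (A). (C) is listed later → (C).
(B) and (A) are both available; (B) is listed later → (B).
That leaves (A) as the only ready step → (A).

(F), (E), (D), (C), (B), (A)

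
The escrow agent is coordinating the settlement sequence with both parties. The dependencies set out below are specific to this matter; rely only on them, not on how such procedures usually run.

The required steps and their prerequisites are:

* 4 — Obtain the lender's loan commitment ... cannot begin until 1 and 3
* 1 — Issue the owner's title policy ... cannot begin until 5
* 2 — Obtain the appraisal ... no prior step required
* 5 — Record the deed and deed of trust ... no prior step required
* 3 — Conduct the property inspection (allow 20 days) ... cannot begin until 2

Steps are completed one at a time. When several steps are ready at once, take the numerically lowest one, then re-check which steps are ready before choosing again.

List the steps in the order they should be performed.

2, 3, 5, 1, 4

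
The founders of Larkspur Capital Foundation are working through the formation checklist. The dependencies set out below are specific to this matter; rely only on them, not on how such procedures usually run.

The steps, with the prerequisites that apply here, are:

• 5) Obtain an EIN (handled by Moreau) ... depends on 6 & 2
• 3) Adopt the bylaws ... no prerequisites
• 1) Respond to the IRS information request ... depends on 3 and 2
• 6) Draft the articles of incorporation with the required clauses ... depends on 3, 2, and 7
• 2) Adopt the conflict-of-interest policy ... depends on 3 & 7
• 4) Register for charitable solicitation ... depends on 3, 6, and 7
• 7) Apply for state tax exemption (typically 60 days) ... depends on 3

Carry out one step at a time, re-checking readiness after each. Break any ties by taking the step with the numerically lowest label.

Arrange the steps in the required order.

3 has no prerequisites → 3 first.
7 needed 3, now all done → 7.
2 is the only step now ready → 2.
1 and 6 are both available; 1 has the earlier label → 1.
Next only 6 has its prerequisites met → 6.
Now 4 and 5 have their prerequisites met. 4 has the earlier label, so 4 next.
Next only 5 has its prerequisites met → 5.

3 7 2 1 6 4 5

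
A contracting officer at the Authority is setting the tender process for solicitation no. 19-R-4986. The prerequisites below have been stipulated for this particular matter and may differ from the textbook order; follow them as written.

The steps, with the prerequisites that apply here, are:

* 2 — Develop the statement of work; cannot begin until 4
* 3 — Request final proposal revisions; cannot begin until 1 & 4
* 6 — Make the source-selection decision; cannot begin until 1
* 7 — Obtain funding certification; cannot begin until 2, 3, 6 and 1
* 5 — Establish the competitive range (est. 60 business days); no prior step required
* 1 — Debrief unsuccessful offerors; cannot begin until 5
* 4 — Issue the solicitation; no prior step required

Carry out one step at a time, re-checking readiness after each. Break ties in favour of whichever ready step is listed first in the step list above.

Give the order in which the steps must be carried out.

5 → 1 → 6 → 4 → 2 → 3 → 7

Nothing is required for 5 and 4. 5 is listed earlier → 5 first.
1 and 4 are both available; 1 is listed earlier → 1.
Now 6 and 4 have their prerequisites met. 6 is listed earlier, so 6 next.
Next only 4 has its prerequisites met → 4.
2 and 3 are both available; 2 is listed earlier → 2.
Next only 3 has its prerequisites met → 3.
7 needed 2, 3, 6 and 1, now all done → 7.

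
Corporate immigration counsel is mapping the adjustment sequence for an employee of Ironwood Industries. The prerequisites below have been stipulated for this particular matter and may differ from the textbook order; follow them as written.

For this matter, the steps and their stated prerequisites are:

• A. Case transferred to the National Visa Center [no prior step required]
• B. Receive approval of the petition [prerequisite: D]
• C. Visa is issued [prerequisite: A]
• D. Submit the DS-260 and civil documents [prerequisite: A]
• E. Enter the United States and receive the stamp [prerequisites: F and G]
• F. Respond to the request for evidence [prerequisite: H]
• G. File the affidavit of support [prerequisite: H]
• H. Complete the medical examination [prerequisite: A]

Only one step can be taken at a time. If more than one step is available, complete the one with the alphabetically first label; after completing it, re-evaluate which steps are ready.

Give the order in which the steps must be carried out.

A → C → D → B → H → F → G → E

A has no prerequisites → A first.
Ready: C, D and H. C has the earlier label → C.
Ready: D and H. D has the earlier label → D.
B now also ready, so the ready set is {B, H}; B has the earlier label → B.
Next only H has its prerequisites met → H.
Ready: F and G. F has the earlier label → F.
G needed H, now all done → G.
Next only E has its prerequisites met → E.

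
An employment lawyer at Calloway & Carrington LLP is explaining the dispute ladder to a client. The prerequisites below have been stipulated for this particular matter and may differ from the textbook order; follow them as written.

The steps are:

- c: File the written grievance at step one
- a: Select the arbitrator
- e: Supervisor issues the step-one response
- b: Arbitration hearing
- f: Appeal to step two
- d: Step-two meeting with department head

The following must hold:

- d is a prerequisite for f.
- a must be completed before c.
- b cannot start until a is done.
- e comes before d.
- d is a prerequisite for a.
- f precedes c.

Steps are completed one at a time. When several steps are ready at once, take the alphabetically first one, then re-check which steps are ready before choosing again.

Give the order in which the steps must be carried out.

e → d → a → b → f → c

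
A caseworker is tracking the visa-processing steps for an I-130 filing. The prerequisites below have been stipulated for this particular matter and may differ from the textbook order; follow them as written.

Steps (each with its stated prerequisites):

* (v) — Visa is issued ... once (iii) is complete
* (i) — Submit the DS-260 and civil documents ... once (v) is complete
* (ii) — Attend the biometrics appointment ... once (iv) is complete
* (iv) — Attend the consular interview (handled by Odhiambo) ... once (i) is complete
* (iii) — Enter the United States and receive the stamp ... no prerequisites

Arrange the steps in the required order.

(iii) is the only step with nothing outstanding, so it goes first.
(v) needed (iii), now all done → (v).
(i) needed (v), now all done → (i).
(iv) is the only step now ready → (iv).
Next only (ii) has its prerequisites met → (ii).

(iii) (v) (i) (iv) (ii)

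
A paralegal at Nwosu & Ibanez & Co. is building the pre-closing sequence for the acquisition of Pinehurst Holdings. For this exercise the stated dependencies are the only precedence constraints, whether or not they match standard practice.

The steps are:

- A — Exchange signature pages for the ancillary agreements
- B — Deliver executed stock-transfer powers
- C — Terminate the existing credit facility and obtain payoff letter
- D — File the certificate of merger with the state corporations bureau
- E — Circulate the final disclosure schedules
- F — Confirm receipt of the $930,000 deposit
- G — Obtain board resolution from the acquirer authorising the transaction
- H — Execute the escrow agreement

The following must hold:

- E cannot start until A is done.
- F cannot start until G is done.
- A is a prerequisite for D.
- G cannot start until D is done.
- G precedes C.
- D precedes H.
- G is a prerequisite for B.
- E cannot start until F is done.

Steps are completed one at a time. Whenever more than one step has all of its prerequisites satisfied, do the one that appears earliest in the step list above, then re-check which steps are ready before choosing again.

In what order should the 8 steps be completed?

A, D, G, B, C, F, E, H

A is the only step with nothing outstanding, so it goes first.
D needed A, now all done → D.
Ready: G and H. G is listed earlier → G.
B, C and F now also ready, so the ready set is {B, C, F, H}; B is listed earlier → B.
Ready: C, F and H. C is listed earlier → C.
F and H are both available; F is listed earlier → F.
E and H are both available; E is listed earlier → E.
H is the only step now ready → H.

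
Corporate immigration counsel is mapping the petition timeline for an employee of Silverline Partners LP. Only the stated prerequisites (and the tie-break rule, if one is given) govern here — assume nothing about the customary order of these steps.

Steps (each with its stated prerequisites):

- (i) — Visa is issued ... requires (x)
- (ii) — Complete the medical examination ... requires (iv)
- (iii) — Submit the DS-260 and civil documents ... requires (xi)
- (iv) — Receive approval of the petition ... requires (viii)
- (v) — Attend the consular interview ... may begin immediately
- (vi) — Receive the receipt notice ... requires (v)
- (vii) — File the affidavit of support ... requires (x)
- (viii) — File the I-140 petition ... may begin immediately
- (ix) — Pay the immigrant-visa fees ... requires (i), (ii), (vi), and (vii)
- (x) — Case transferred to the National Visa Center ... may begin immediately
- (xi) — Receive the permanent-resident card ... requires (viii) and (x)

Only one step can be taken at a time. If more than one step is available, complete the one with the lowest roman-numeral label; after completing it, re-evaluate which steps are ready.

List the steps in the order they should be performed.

(v), (viii) and (x) have no prerequisites; (v) has the earlier label, so (v) is first.
(vi) now also ready, so the ready set is {(vi), (viii), (x)}; (vi) has the earlier label → (vi).
(viii) and (x) are both available; (viii) has the earlier label → (viii).
(iv) and (x) are both available; (iv) has the earlier label → (iv).
(ii) and (x) are both available; (ii) has the earlier label → (ii).
(x) is the only step now ready → (x).
Now (i), (vii) and (xi) have their prerequisites met. (i) has the earlier label, so (i) next.
Ready: (vii) and (xi). (vii) has the earlier label → (vii).
(ix) now also ready, so the ready set is {(ix), (xi)}; (ix) has the earlier label → (ix).
(xi) is the only step now ready → (xi).
(iii) is the only step now ready → (iii).

(v) (vi) (viii) (iv) (ii) (x) (i) (vii) (ix) (xi) (iii)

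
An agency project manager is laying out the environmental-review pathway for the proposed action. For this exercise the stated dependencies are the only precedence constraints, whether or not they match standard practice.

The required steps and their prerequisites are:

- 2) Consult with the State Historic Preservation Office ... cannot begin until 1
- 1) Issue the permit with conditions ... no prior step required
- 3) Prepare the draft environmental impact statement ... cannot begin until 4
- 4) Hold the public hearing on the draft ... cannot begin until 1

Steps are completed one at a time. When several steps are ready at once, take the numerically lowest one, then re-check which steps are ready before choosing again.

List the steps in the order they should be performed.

1 → 2 → 4 → 3

1 has no prerequisites → 1 first.
Now 2 and 4 have their prerequisites met. 2 has the earlier label, so 2 next.
4 needed 1, now all done → 4.
3 needed 4, now all done → 3.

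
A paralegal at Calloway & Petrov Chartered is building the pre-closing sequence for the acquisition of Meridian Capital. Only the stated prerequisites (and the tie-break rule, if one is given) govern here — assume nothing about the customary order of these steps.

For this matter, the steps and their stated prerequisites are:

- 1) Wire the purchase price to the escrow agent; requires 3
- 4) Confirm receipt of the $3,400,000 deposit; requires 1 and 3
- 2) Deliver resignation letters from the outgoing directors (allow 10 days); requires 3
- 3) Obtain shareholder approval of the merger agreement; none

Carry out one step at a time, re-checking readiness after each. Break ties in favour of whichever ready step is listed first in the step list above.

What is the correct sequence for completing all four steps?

Only 3 has no prerequisites, so it is first.
Ready: 1 and 2. 1 is listed earlier → 1.
4 now also ready, so the ready set is {4, 2}; 4 is listed earlier → 4.
2 is the only step now ready → 2.

3 1 4 2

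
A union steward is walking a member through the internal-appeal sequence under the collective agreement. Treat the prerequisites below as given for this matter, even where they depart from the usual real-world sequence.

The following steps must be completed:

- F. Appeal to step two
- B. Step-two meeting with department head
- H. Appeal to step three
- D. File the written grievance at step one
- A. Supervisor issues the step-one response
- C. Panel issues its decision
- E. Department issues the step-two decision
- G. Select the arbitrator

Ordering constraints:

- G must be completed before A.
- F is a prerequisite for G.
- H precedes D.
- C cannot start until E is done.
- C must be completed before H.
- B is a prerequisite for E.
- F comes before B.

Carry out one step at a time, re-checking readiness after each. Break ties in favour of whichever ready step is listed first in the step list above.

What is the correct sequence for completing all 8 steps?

F, B, E, C, H, D, G, A

F is the only step with nothing outstanding, so it goes first.
Now B and G have their prerequisites met. B is listed earlier, so B next.
E and G are both available; E is listed earlier → E.
C now also ready, so the ready set is {C, G}; C is listed earlier → C.
H now also ready, so the ready set is {H, G}; H is listed earlier → H.
D now also ready, so the ready set is {D, G}; D is listed earlier → D.
G is the only step now ready → G.
That leaves A as the only ready step → A.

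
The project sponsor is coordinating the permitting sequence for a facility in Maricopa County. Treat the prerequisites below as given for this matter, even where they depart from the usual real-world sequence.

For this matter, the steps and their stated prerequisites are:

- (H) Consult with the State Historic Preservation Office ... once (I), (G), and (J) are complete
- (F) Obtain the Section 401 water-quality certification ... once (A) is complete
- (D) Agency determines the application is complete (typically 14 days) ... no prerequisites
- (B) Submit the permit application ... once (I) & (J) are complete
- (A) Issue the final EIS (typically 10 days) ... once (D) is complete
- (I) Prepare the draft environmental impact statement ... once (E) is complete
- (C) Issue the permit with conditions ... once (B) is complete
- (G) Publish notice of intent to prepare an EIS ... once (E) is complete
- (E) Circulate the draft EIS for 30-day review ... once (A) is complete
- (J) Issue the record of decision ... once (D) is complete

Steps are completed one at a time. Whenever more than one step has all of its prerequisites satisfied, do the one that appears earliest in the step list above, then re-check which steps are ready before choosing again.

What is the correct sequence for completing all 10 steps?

(D) is the only step with nothing outstanding, so it goes first.
Now (A) and (J) have their prerequisites met. (A) is listed earlier, so (A) next.
Now (F), (E) and (J) have their prerequisites met. (F) is listed earlier, so (F) next.
Now (E) and (J) have their prerequisites met. (E) is listed earlier, so (E) next.
(I), (G) and (J) are all available; (I) is listed earlier → (I).
Now (G) and (J) have their prerequisites met. (G) is listed earlier, so (G) next.
(J) needed (D), now all done → (J).
Ready: (H) and (B). (H) is listed earlier → (H).
(B) needed (I) and (J), now all done → (B).
(C) needed (B), now all done → (C).

(D) (A) (F) (E) (I) (G) (J) (H) (B) (C)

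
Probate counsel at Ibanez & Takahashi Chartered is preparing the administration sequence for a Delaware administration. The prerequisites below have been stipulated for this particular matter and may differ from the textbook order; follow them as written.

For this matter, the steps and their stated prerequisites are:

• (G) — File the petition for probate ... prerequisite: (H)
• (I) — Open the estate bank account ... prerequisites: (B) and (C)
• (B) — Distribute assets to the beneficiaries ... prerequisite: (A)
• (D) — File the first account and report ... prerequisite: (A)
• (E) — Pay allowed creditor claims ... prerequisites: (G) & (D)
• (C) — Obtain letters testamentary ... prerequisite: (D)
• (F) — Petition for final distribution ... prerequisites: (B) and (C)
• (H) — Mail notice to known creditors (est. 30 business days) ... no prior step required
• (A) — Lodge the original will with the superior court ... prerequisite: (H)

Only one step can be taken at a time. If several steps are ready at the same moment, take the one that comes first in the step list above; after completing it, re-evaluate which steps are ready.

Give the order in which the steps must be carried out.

(H) (G) (A) (B) (D) (E) (C) (I) (F)

(H) is the only step with nothing outstanding, so it goes first.
Ready: (G) and (A). (G) is listed earlier → (G).
(A) needed (H), now all done → (A).
Now (B) and (D) have their prerequisites met. (B) is listed earlier, so (B) next.
(D) is the only step now ready → (D).
Ready: (E) and (C). (E) is listed earlier → (E).
(C) needed (D), now all done → (C).
Ready: (I) and (F). (I) is listed earlier → (I).
That leaves (F) as the only ready step → (F).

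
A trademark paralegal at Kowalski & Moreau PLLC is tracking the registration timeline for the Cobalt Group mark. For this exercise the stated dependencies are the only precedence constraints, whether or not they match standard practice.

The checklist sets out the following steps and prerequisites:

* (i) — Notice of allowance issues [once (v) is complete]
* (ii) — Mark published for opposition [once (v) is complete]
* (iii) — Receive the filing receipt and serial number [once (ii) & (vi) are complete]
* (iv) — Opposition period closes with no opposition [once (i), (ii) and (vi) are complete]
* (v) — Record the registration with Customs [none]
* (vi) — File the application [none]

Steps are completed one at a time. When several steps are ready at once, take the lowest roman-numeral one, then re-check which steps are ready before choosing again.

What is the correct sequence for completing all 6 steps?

(v) (i) (ii) (vi) (iii) (iv)

(v) and (vi) have no prerequisites; (v) has the earlier label, so (v) is first.
(i), (ii) and (vi) are all available; (i) has the earlier label → (i).
(ii) and (vi) are both available; (ii) has the earlier label → (ii).
Next only (vi) has its prerequisites met → (vi).
Now (iii) and (iv) have their prerequisites met. (iii) has the earlier label, so (iii) next.
That leaves (iv) as the only ready step → (iv).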